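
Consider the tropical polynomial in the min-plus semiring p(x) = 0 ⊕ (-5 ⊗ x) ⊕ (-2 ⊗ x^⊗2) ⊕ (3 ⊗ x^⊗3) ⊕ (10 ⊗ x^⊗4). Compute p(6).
p(6) = 0

A tropical monomial a ⊗ x^⊗i evaluates to a + i · x. Evaluating each term at x = 6:
  Term 0 contributes 0 + 0 · 6 = 0
  Term 1 contributes -5 + 1 · 6 = 1
  Term 2 contributes -2 + 2 · 6 = 10
  Term 3 contributes 3 + 3 · 6 = 21
  Term 4 contributes 10 + 4 · 6 = 34
p(6) = ⊕ of these = min[0, 1, 10, 21, 34] = 0.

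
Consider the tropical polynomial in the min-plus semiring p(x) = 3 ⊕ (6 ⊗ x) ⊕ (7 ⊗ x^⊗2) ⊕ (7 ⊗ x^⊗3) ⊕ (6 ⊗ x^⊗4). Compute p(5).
p(5) = 3

A tropical monomial a ⊗ x^⊗i evaluates to a + i · x. Evaluating each term at x = 5:
  Term 0 contributes 3 + 0 · 5 = 3
  Term 1 contributes 6 + 1 · 5 = 11
  Term 2 contributes 7 + 2 · 5 = 17
  Term 3 contributes 7 + 3 · 5 = 22
  Term 4 contributes 6 + 4 · 5 = 26
p(5) = ⊕ of these = min[3, 11, 17, 22, 26] = 3.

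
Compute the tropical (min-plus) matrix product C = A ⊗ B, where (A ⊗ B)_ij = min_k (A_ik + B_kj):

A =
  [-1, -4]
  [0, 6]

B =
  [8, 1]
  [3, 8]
A ⊗ B =
  [-1, 0]
  [8, 1]

Apply the min-plus product entry-by-entry:
  C[0][0] = min over k of (A[0][0] + B[0][0] = -1 + 8 = 7, A[0][1] + B[1][0] = -4 + 3 = -1) = -1 (attained at k = 1)
  C[0][1] = min over k of (A[0][0] + B[0][1] = -1 + 1 = 0, A[0][1] + B[1][1] = -4 + 8 = 4) = 0 (attained at k = 0)
  C[1][0] = min over k of (A[1][0] + B[0][0] = 0 + 8 = 8, A[1][1] + B[1][0] = 6 + 3 = 9) = 8 (attained at k = 0)
  C[1][1] = min over k of (A[1][0] + B[0][1] = 0 + 1 = 1, A[1][1] + B[1][1] = 6 + 8 = 14) = 1 (attained at k = 0)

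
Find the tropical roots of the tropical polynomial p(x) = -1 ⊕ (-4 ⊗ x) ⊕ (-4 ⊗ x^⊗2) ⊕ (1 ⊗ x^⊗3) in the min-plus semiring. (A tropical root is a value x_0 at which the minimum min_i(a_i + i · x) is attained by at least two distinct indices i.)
Roots: {-5, 0, 3}

Each tropical root is a break point of the lower envelope of the lines y = a_i + i · x (there are 4 lines, with slopes 0, 1, ..., 3). Only the lines that attain the minimum somewhere contribute to roots; other lines are dominated. Here the surviving (envelope) indices are i = 3, i = 2, i = 1, i = 0.
Intersections between consecutive envelope lines give the roots: for adjacent envelope indices i < j the intersection is x = (a_i − a_j) / (j − i). Reading off the sorted break points: {-5, 0, 3}.
Verification: at each break x_0, at least two indices attain the minimum of min_i(a_i + i · x_0).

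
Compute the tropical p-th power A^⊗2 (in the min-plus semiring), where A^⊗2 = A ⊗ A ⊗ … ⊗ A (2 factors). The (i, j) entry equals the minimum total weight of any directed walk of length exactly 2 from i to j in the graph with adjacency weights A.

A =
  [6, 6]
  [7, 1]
A^⊗2 =
  [12, 7]
  [8, 2]

Each entry (A^⊗2)_ij equals the minimum over all length-2 walks i = v_0 → v_1 → … → v_2 = j of Σ_t A[v_t][v_{t+1}]. For example, for (i, j) = (0, 1) we minimise over 2 possible intermediate vertex sequences; the minimum is 7, attained along the walk 0 → 1 → 1.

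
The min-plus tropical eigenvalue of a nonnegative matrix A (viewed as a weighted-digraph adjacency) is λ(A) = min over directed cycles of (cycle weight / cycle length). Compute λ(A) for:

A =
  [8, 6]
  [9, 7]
λ(A) = 7

Enumerate directed cycles and compute their means (weight / length). Sample:
  cycle 0 → 0: weight = 8, length = 1, mean = 8/1 ≈ 8.000
  cycle 1 → 1: weight = 7, length = 1, mean = 7/1 ≈ 7.000
  cycle 0 → 1 → 0: weight = 15, length = 2, mean = 15/2 ≈ 7.500
  cycle 1 → 0 → 1: weight = 15, length = 2, mean = 15/2 ≈ 7.500
Minimum mean = 7.000, attained e.g. along the cycle 1 → 1 with weight 7 and length 1. So λ(A) = 7/1 = 7.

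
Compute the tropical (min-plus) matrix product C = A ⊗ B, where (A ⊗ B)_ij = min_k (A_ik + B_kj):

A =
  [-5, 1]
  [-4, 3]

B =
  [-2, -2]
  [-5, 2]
A ⊗ B =
  [-7, -7]
  [-6, -6]

Apply the min-plus product entry-by-entry:
  C[0][0] = min over k of (A[0][0] + B[0][0] = -5 + -2 = -7, A[0][1] + B[1][0] = 1 + -5 = -4) = -7 (attained at k = 0)
  C[0][1] = min over k of (A[0][0] + B[0][1] = -5 + -2 = -7, A[0][1] + B[1][1] = 1 + 2 = 3) = -7 (attained at k = 0)
  C[1][0] = min over k of (A[1][0] + B[0][0] = -4 + -2 = -6, A[1][1] + B[1][0] = 3 + -5 = -2) = -6 (attained at k = 0)
  C[1][1] = min over k of (A[1][0] + B[0][1] = -4 + -2 = -6, A[1][1] + B[1][1] = 3 + 2 = 5) = -6 (attained at k = 0)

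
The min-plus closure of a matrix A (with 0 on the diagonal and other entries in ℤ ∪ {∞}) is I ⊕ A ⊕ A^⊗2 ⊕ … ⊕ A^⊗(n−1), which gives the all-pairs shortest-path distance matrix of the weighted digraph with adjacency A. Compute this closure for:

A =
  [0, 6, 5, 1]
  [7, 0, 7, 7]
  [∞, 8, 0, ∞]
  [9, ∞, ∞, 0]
Closure =
  [0, 6, 5, 1]
  [7, 0, 7, 7]
  [15, 8, 0, 15]
  [9, 15, 14, 0]

This is the Floyd-Warshall all-pairs shortest-path computation. For each intermediate vertex k = 0, 1, …, 3, update dist[i][j] ← min(dist[i][j], dist[i][k] + dist[k][j]). The final matrix gives, for each (i, j), the minimum total weight of any directed path from i to j (possibly empty when i = j).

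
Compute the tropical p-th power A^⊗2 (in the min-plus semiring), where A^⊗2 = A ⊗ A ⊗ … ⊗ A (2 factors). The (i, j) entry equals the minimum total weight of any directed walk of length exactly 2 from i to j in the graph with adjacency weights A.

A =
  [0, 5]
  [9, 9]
A^⊗2 =
  [0, 5]
  [9, 14]

Each entry (A^⊗2)_ij equals the minimum over all length-2 walks i = v_0 → v_1 → … → v_2 = j of Σ_t A[v_t][v_{t+1}]. For example, for (i, j) = (0, 1) we minimise over 2 possible intermediate vertex sequences; the minimum is 5, attained along the walk 0 → 0 → 1.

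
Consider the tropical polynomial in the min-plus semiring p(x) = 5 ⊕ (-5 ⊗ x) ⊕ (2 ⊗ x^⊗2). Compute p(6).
p(6) = 1

A tropical monomial a ⊗ x^⊗i evaluates to a + i · x. Evaluating each term at x = 6:
  Term 0 contributes 5 + 0 · 6 = 5
  Term 1 contributes -5 + 1 · 6 = 1
  Term 2 contributes 2 + 2 · 6 = 14
p(6) = ⊕ of these = min[5, 1, 14] = 1.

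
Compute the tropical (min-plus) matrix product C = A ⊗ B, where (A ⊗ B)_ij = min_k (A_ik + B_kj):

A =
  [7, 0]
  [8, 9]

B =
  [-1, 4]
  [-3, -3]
A ⊗ B =
  [-3, -3]
  [6, 6]

Apply the min-plus product entry-by-entry:
  C[0][0] = min over k of (A[0][0] + B[0][0] = 7 + -1 = 6, A[0][1] + B[1][0] = 0 + -3 = -3) = -3 (attained at k = 1)
  C[0][1] = min over k of (A[0][0] + B[0][1] = 7 + 4 = 11, A[0][1] + B[1][1] = 0 + -3 = -3) = -3 (attained at k = 1)
  C[1][0] = min over k of (A[1][0] + B[0][0] = 8 + -1 = 7, A[1][1] + B[1][0] = 9 + -3 = 6) = 6 (attained at k = 1)
  C[1][1] = min over k of (A[1][0] + B[0][1] = 8 + 4 = 12, A[1][1] + B[1][1] = 9 + -3 = 6) = 6 (attained at k = 1)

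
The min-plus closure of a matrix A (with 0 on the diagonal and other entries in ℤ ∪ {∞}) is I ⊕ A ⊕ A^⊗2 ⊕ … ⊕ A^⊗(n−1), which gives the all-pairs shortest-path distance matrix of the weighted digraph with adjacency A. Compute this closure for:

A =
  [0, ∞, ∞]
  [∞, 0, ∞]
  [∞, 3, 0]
Closure =
  [0, ∞, ∞]
  [∞, 0, ∞]
  [∞, 3, 0]

This is the Floyd-Warshall all-pairs shortest-path computation. For each intermediate vertex k = 0, 1, …, 2, update dist[i][j] ← min(dist[i][j], dist[i][k] + dist[k][j]). The final matrix gives, for each (i, j), the minimum total weight of any directed path from i to j (possibly empty when i = j).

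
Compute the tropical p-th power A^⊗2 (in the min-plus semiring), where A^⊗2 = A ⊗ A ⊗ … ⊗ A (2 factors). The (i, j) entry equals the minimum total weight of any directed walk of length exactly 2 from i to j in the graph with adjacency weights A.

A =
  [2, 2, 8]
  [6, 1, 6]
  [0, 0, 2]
A^⊗2 =
  [4, 3, 8]
  [6, 2, 7]
  [2, 1, 4]

Each entry (A^⊗2)_ij equals the minimum over all length-2 walks i = v_0 → v_1 → … → v_2 = j of Σ_t A[v_t][v_{t+1}]. For example, for (i, j) = (0, 2) we minimise over 3 possible intermediate vertex sequences; the minimum is 8, attained along the walk 0 → 1 → 2.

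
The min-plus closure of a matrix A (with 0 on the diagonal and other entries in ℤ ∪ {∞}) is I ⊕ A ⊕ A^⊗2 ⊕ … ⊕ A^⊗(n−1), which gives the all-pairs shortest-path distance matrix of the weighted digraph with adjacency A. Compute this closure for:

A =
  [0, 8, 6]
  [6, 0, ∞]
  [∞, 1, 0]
Closure =
  [0, 7, 6]
  [6, 0, 12]
  [7, 1, 0]

This is the Floyd-Warshall all-pairs shortest-path computation. For each intermediate vertex k = 0, 1, …, 2, update dist[i][j] ← min(dist[i][j], dist[i][k] + dist[k][j]). The final matrix gives, for each (i, j), the minimum total weight of any directed path from i to j (possibly empty when i = j).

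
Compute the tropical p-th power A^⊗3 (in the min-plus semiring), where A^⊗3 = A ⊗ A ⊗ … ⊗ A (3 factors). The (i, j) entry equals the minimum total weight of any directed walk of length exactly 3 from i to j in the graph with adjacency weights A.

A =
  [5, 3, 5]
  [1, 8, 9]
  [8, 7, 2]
A^⊗3 =
  [9, 7, 9]
  [5, 9, 8]
  [10, 11, 6]

Each entry (A^⊗3)_ij equals the minimum over all length-3 walks i = v_0 → v_1 → … → v_3 = j of Σ_t A[v_t][v_{t+1}]. For example, for (i, j) = (0, 2) we minimise over 9 possible intermediate vertex sequences; the minimum is 9, attained along the walk 0 → 1 → 0 → 2.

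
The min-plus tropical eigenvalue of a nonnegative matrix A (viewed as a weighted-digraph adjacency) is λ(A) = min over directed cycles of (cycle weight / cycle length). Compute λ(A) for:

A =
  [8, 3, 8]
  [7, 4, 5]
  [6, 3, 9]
λ(A) = 4

Enumerate directed cycles and compute their means (weight / length). Sample:
  cycle 0 → 0: weight = 8, length = 1, mean = 8/1 ≈ 8.000
  cycle 1 → 1: weight = 4, length = 1, mean = 4/1 ≈ 4.000
  cycle 2 → 2: weight = 9, length = 1, mean = 9/1 ≈ 9.000
  cycle 0 → 1 → 0: weight = 10, length = 2, mean = 10/2 ≈ 5.000
  cycle 0 → 2 → 0: weight = 14, length = 2, mean = 14/2 ≈ 7.000
  cycle 1 → 0 → 1: weight = 10, length = 2, mean = 10/2 ≈ 5.000
Minimum mean = 4.000, attained e.g. along the cycle 1 → 1 with weight 4 and length 1. So λ(A) = 4/1 = 4.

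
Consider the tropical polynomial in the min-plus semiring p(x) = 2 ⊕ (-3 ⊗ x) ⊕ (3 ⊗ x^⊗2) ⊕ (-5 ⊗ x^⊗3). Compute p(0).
p(0) = -5

A tropical monomial a ⊗ x^⊗i evaluates to a + i · x. Evaluating each term at x = 0:
  Term 0 contributes 2 + 0 · 0 = 2
  Term 1 contributes -3 + 1 · 0 = -3
  Term 2 contributes 3 + 2 · 0 = 3
  Term 3 contributes -5 + 3 · 0 = -5
p(0) = ⊕ of these = min[2, -3, 3, -5] = -5.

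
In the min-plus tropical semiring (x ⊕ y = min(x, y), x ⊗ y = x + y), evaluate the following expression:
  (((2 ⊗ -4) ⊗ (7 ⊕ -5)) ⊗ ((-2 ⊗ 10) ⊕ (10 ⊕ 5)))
(((2 ⊗ -4) ⊗ (7 ⊕ -5)) ⊗ ((-2 ⊗ 10) ⊕ (10 ⊕ 5))) = -2

Expand innermost to outermost. Recall ⊕ takes the minimum of its arguments and ⊗ takes their sum. Working out the expression (((2 ⊗ -4) ⊗ (7 ⊕ -5)) ⊗ ((-2 ⊗ 10) ⊕ (10 ⊕ 5))) gives -2.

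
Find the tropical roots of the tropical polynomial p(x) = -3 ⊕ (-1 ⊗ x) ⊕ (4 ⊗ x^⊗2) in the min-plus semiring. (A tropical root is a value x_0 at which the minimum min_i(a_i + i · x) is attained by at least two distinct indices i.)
Roots: {-5, -2}

Each tropical root is a break point of the lower envelope of the lines y = a_i + i · x (there are 3 lines, with slopes 0, 1, ..., 2). Only the lines that attain the minimum somewhere contribute to roots; other lines are dominated. Here the surviving (envelope) indices are i = 2, i = 1, i = 0.
Intersections between consecutive envelope lines give the roots: for adjacent envelope indices i < j the intersection is x = (a_i − a_j) / (j − i). Reading off the sorted break points: {-5, -2}.
Verification: at each break x_0, at least two indices attain the minimum of min_i(a_i + i · x_0).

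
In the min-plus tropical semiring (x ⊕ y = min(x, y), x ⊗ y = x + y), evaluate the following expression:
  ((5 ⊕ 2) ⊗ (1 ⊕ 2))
((5 ⊕ 2) ⊗ (1 ⊕ 2)) = 3

Expand innermost to outermost. Recall ⊕ takes the minimum of its arguments and ⊗ takes their sum. Working out the expression ((5 ⊕ 2) ⊗ (1 ⊕ 2)) gives 3.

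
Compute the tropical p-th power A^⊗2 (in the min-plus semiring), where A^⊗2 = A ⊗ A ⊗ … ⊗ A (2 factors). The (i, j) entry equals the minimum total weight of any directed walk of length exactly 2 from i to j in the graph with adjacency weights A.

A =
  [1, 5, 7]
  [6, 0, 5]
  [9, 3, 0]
A^⊗2 =
  [2, 5, 7]
  [6, 0, 5]
  [9, 3, 0]

Each entry (A^⊗2)_ij equals the minimum over all length-2 walks i = v_0 → v_1 → … → v_2 = j of Σ_t A[v_t][v_{t+1}]. For example, for (i, j) = (0, 2) we minimise over 3 possible intermediate vertex sequences; the minimum is 7, attained along the walk 0 → 2 → 2.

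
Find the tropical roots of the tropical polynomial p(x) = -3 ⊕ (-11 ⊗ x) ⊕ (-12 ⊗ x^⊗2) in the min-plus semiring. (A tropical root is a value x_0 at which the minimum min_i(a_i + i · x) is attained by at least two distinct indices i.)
Roots: {1, 8}

Each tropical root is a break point of the lower envelope of the lines y = a_i + i · x (there are 3 lines, with slopes 0, 1, ..., 2). Only the lines that attain the minimum somewhere contribute to roots; other lines are dominated. Here the surviving (envelope) indices are i = 2, i = 1, i = 0.
Intersections between consecutive envelope lines give the roots: for adjacent envelope indices i < j the intersection is x = (a_i − a_j) / (j − i). Reading off the sorted break points: {1, 8}.
Verification: at each break x_0, at least two indices attain the minimum of min_i(a_i + i · x_0).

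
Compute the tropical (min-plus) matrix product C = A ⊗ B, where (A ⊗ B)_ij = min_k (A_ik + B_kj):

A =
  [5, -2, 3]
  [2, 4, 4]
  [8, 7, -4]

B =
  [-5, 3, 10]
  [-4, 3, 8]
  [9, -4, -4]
A ⊗ B =
  [-6, -1, -1]
  [-3, 0, 0]
  [3, -8, -8]

Apply the min-plus product entry-by-entry:
  C[0][0] = min over k of (A[0][0] + B[0][0] = 5 + -5 = 0, A[0][1] + B[1][0] = -2 + -4 = -6, A[0][2] + B[2][0] = 3 + 9 = 12) = -6 (attained at k = 1)
  C[0][1] = min over k of (A[0][0] + B[0][1] = 5 + 3 = 8, A[0][1] + B[1][1] = -2 + 3 = 1, A[0][2] + B[2][1] = 3 + -4 = -1) = -1 (attained at k = 2)
  C[0][2] = min over k of (A[0][0] + B[0][2] = 5 + 10 = 15, A[0][1] + B[1][2] = -2 + 8 = 6, A[0][2] + B[2][2] = 3 + -4 = -1) = -1 (attained at k = 2)
  C[1][0] = min over k of (A[1][0] + B[0][0] = 2 + -5 = -3, A[1][1] + B[1][0] = 4 + -4 = 0, A[1][2] + B[2][0] = 4 + 9 = 13) = -3 (attained at k = 0)
  C[1][1] = min over k of (A[1][0] + B[0][1] = 2 + 3 = 5, A[1][1] + B[1][1] = 4 + 3 = 7, A[1][2] + B[2][1] = 4 + -4 = 0) = 0 (attained at k = 2)
  C[1][2] = min over k of (A[1][0] + B[0][2] = 2 + 10 = 12, A[1][1] + B[1][2] = 4 + 8 = 12, A[1][2] + B[2][2] = 4 + -4 = 0) = 0 (attained at k = 2)
  C[2][0] = min over k of (A[2][0] + B[0][0] = 8 + -5 = 3, A[2][1] + B[1][0] = 7 + -4 = 3, A[2][2] + B[2][0] = -4 + 9 = 5) = 3 (attained at k = 0)
  C[2][1] = min over k of (A[2][0] + B[0][1] = 8 + 3 = 11, A[2][1] + B[1][1] = 7 + 3 = 10, A[2][2] + B[2][1] = -4 + -4 = -8) = -8 (attained at k = 2)
  C[2][2] = min over k of (A[2][0] + B[0][2] = 8 + 10 = 18, A[2][1] + B[1][2] = 7 + 8 = 15, A[2][2] + B[2][2] = -4 + -4 = -8) = -8 (attained at k = 2)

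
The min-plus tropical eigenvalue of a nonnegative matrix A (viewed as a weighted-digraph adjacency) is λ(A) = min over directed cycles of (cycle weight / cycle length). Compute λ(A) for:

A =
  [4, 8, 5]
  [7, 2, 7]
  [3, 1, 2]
λ(A) = 2

Enumerate directed cycles and compute their means (weight / length). Sample:
  cycle 0 → 0: weight = 4, length = 1, mean = 4/1 ≈ 4.000
  cycle 1 → 1: weight = 2, length = 1, mean = 2/1 ≈ 2.000
  cycle 2 → 2: weight = 2, length = 1, mean = 2/1 ≈ 2.000
  cycle 0 → 1 → 0: weight = 15, length = 2, mean = 15/2 ≈ 7.500
  cycle 0 → 2 → 0: weight = 8, length = 2, mean = 8/2 ≈ 4.000
  cycle 1 → 0 → 1: weight = 15, length = 2, mean = 15/2 ≈ 7.500
Minimum mean = 2.000, attained e.g. along the cycle 1 → 1 with weight 2 and length 1. So λ(A) = 2/1 = 2.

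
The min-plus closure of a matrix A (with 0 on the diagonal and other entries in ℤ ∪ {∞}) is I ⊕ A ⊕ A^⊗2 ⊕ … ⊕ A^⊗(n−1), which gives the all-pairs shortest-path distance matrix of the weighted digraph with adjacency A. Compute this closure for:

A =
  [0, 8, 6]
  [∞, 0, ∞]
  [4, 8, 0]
Closure =
  [0, 8, 6]
  [∞, 0, ∞]
  [4, 8, 0]

This is the Floyd-Warshall all-pairs shortest-path computation. For each intermediate vertex k = 0, 1, …, 2, update dist[i][j] ← min(dist[i][j], dist[i][k] + dist[k][j]). The final matrix gives, for each (i, j), the minimum total weight of any directed path from i to j (possibly empty when i = j).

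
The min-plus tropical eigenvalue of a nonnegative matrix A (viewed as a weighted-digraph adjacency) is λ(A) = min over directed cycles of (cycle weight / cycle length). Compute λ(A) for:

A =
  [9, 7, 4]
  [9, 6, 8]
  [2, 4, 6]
λ(A) = 3

Enumerate directed cycles and compute their means (weight / length). Sample:
  cycle 0 → 0: weight = 9, length = 1, mean = 9/1 ≈ 9.000
  cycle 1 → 1: weight = 6, length = 1, mean = 6/1 ≈ 6.000
  cycle 2 → 2: weight = 6, length = 1, mean = 6/1 ≈ 6.000
  cycle 0 → 1 → 0: weight = 16, length = 2, mean = 16/2 ≈ 8.000
  cycle 0 → 2 → 0: weight = 6, length = 2, mean = 6/2 ≈ 3.000
  cycle 1 → 0 → 1: weight = 16, length = 2, mean = 16/2 ≈ 8.000
Minimum mean = 3.000, attained e.g. along the cycle 0 → 2 → 0 with weight 6 and length 2. So λ(A) = 6/2 = 3.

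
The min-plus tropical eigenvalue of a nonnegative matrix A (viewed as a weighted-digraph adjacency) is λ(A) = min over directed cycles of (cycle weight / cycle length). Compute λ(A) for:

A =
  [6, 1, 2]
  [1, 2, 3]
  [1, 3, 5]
λ(A) = 1

Enumerate directed cycles and compute their means (weight / length). Sample:
  cycle 0 → 0: weight = 6, length = 1, mean = 6/1 ≈ 6.000
  cycle 1 → 1: weight = 2, length = 1, mean = 2/1 ≈ 2.000
  cycle 2 → 2: weight = 5, length = 1, mean = 5/1 ≈ 5.000
  cycle 0 → 1 → 0: weight = 2, length = 2, mean = 2/2 ≈ 1.000
  cycle 0 → 2 → 0: weight = 3, length = 2, mean = 3/2 ≈ 1.500
  cycle 1 → 0 → 1: weight = 2, length = 2, mean = 2/2 ≈ 1.000
Minimum mean = 1.000, attained e.g. along the cycle 0 → 1 → 0 with weight 2 and length 2. So λ(A) = 2/2 = 1.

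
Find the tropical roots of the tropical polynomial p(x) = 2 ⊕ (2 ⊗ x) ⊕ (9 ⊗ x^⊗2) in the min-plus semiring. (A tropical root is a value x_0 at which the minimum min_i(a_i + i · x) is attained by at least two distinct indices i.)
Roots: {-7, 0}

Each tropical root is a break point of the lower envelope of the lines y = a_i + i · x (there are 3 lines, with slopes 0, 1, ..., 2). Only the lines that attain the minimum somewhere contribute to roots; other lines are dominated. Here the surviving (envelope) indices are i = 2, i = 1, i = 0.
Intersections between consecutive envelope lines give the roots: for adjacent envelope indices i < j the intersection is x = (a_i − a_j) / (j − i). Reading off the sorted break points: {-7, 0}.
Verification: at each break x_0, at least two indices attain the minimum of min_i(a_i + i · x_0).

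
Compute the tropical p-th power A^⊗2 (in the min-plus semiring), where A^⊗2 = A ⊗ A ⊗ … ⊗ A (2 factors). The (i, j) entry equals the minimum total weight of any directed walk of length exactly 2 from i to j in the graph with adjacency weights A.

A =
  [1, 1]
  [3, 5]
A^⊗2 =
  [2, 2]
  [4, 4]

Each entry (A^⊗2)_ij equals the minimum over all length-2 walks i = v_0 → v_1 → … → v_2 = j of Σ_t A[v_t][v_{t+1}]. For example, for (i, j) = (0, 1) we minimise over 2 possible intermediate vertex sequences; the minimum is 2, attained along the walk 0 → 0 → 1.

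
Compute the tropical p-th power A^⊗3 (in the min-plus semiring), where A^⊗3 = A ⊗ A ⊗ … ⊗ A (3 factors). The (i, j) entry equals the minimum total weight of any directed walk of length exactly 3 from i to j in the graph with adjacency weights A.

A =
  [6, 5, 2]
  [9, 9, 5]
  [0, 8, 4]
A^⊗3 =
  [6, 7, 4]
  [9, 10, 7]
  [2, 9, 6]

Each entry (A^⊗3)_ij equals the minimum over all length-3 walks i = v_0 → v_1 → … → v_3 = j of Σ_t A[v_t][v_{t+1}]. For example, for (i, j) = (0, 2) we minimise over 9 possible intermediate vertex sequences; the minimum is 4, attained along the walk 0 → 2 → 0 → 2.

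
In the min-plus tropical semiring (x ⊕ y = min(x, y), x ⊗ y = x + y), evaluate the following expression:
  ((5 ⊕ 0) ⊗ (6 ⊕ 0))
((5 ⊕ 0) ⊗ (6 ⊕ 0)) = 0

Expand innermost to outermost. Recall ⊕ takes the minimum of its arguments and ⊗ takes their sum. Working out the expression ((5 ⊕ 0) ⊗ (6 ⊕ 0)) gives 0.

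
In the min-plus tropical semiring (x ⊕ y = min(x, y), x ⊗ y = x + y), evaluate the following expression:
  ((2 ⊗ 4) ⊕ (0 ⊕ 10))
((2 ⊗ 4) ⊕ (0 ⊕ 10)) = 0

Expand innermost to outermost. Recall ⊕ takes the minimum of its arguments and ⊗ takes their sum. Working out the expression ((2 ⊗ 4) ⊕ (0 ⊕ 10)) gives 0.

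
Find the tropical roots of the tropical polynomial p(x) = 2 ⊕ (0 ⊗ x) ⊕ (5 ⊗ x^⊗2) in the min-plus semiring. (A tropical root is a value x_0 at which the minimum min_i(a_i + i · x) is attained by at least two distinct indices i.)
Roots: {-5, 2}

Each tropical root is a break point of the lower envelope of the lines y = a_i + i · x (there are 3 lines, with slopes 0, 1, ..., 2). Only the lines that attain the minimum somewhere contribute to roots; other lines are dominated. Here the surviving (envelope) indices are i = 2, i = 1, i = 0.
Intersections between consecutive envelope lines give the roots: for adjacent envelope indices i < j the intersection is x = (a_i − a_j) / (j − i). Reading off the sorted break points: {-5, 2}.
Verification: at each break x_0, at least two indices attain the minimum of min_i(a_i + i · x_0).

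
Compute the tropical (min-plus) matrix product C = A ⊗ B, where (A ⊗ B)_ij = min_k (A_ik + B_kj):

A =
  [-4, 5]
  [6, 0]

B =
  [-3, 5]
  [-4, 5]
A ⊗ B =
  [-7, 1]
  [-4, 5]

Apply the min-plus product entry-by-entry:
  C[0][0] = min over k of (A[0][0] + B[0][0] = -4 + -3 = -7, A[0][1] + B[1][0] = 5 + -4 = 1) = -7 (attained at k = 0)
  C[0][1] = min over k of (A[0][0] + B[0][1] = -4 + 5 = 1, A[0][1] + B[1][1] = 5 + 5 = 10) = 1 (attained at k = 0)
  C[1][0] = min over k of (A[1][0] + B[0][0] = 6 + -3 = 3, A[1][1] + B[1][0] = 0 + -4 = -4) = -4 (attained at k = 1)
  C[1][1] = min over k of (A[1][0] + B[0][1] = 6 + 5 = 11, A[1][1] + B[1][1] = 0 + 5 = 5) = 5 (attained at k = 1)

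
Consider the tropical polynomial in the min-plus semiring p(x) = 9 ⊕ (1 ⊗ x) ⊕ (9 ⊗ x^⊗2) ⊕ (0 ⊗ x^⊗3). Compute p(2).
p(2) = 3

A tropical monomial a ⊗ x^⊗i evaluates to a + i · x. Evaluating each term at x = 2:
  Term 0 contributes 9 + 0 · 2 = 9
  Term 1 contributes 1 + 1 · 2 = 3
  Term 2 contributes 9 + 2 · 2 = 13
  Term 3 contributes 0 + 3 · 2 = 6
p(2) = ⊕ of these = min[9, 3, 13, 6] = 3.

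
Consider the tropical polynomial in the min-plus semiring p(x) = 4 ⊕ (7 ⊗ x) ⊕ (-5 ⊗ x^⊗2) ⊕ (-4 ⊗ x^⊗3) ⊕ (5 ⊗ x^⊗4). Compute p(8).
p(8) = 4

A tropical monomial a ⊗ x^⊗i evaluates to a + i · x. Evaluating each term at x = 8:
  Term 0 contributes 4 + 0 · 8 = 4
  Term 1 contributes 7 + 1 · 8 = 15
  Term 2 contributes -5 + 2 · 8 = 11
  Term 3 contributes -4 + 3 · 8 = 20
  Term 4 contributes 5 + 4 · 8 = 37
p(8) = ⊕ of these = min[4, 15, 11, 20, 37] = 4.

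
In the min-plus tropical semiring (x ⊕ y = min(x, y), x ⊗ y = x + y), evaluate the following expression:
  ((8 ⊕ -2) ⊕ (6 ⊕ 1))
((8 ⊕ -2) ⊕ (6 ⊕ 1)) = -2

Expand innermost to outermost. Recall ⊕ takes the minimum of its arguments and ⊗ takes their sum. Working out the expression ((8 ⊕ -2) ⊕ (6 ⊕ 1)) gives -2.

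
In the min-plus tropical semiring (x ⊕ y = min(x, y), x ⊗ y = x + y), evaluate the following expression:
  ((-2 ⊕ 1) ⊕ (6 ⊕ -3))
((-2 ⊕ 1) ⊕ (6 ⊕ -3)) = -3

Expand innermost to outermost. Recall ⊕ takes the minimum of its arguments and ⊗ takes their sum. Working out the expression ((-2 ⊕ 1) ⊕ (6 ⊕ -3)) gives -3.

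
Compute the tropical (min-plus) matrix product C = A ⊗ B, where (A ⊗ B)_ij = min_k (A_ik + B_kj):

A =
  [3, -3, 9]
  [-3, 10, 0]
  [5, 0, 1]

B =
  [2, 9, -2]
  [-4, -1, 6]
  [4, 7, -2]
A ⊗ B =
  [-7, -4, 1]
  [-1, 6, -5]
  [-4, -1, -1]

Apply the min-plus product entry-by-entry:
  C[0][0] = min over k of (A[0][0] + B[0][0] = 3 + 2 = 5, A[0][1] + B[1][0] = -3 + -4 = -7, A[0][2] + B[2][0] = 9 + 4 = 13) = -7 (attained at k = 1)
  C[0][1] = min over k of (A[0][0] + B[0][1] = 3 + 9 = 12, A[0][1] + B[1][1] = -3 + -1 = -4, A[0][2] + B[2][1] = 9 + 7 = 16) = -4 (attained at k = 1)
  C[0][2] = min over k of (A[0][0] + B[0][2] = 3 + -2 = 1, A[0][1] + B[1][2] = -3 + 6 = 3, A[0][2] + B[2][2] = 9 + -2 = 7) = 1 (attained at k = 0)
  C[1][0] = min over k of (A[1][0] + B[0][0] = -3 + 2 = -1, A[1][1] + B[1][0] = 10 + -4 = 6, A[1][2] + B[2][0] = 0 + 4 = 4) = -1 (attained at k = 0)
  C[1][1] = min over k of (A[1][0] + B[0][1] = -3 + 9 = 6, A[1][1] + B[1][1] = 10 + -1 = 9, A[1][2] + B[2][1] = 0 + 7 = 7) = 6 (attained at k = 0)
  C[1][2] = min over k of (A[1][0] + B[0][2] = -3 + -2 = -5, A[1][1] + B[1][2] = 10 + 6 = 16, A[1][2] + B[2][2] = 0 + -2 = -2) = -5 (attained at k = 0)
  C[2][0] = min over k of (A[2][0] + B[0][0] = 5 + 2 = 7, A[2][1] + B[1][0] = 0 + -4 = -4, A[2][2] + B[2][0] = 1 + 4 = 5) = -4 (attained at k = 1)
  C[2][1] = min over k of (A[2][0] + B[0][1] = 5 + 9 = 14, A[2][1] + B[1][1] = 0 + -1 = -1, A[2][2] + B[2][1] = 1 + 7 = 8) = -1 (attained at k = 1)
  C[2][2] = min over k of (A[2][0] + B[0][2] = 5 + -2 = 3, A[2][1] + B[1][2] = 0 + 6 = 6, A[2][2] + B[2][2] = 1 + -2 = -1) = -1 (attained at k = 2)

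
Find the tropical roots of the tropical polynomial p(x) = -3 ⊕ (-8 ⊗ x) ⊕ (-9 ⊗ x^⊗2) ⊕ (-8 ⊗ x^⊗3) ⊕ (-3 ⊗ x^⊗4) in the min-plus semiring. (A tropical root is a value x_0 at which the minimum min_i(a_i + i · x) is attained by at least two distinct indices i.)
Roots: {-5, -1, 1, 5}

Each tropical root is a break point of the lower envelope of the lines y = a_i + i · x (there are 5 lines, with slopes 0, 1, ..., 4). Only the lines that attain the minimum somewhere contribute to roots; other lines are dominated. Here the surviving (envelope) indices are i = 4, i = 3, i = 2, i = 1, i = 0.
Intersections between consecutive envelope lines give the roots: for adjacent envelope indices i < j the intersection is x = (a_i − a_j) / (j − i). Reading off the sorted break points: {-5, -1, 1, 5}.
Verification: at each break x_0, at least two indices attain the minimum of min_i(a_i + i · x_0).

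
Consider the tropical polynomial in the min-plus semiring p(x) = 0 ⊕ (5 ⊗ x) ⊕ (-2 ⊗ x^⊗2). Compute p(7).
p(7) = 0

A tropical monomial a ⊗ x^⊗i evaluates to a + i · x. Evaluating each term at x = 7:
  Term 0 contributes 0 + 0 · 7 = 0
  Term 1 contributes 5 + 1 · 7 = 12
  Term 2 contributes -2 + 2 · 7 = 12
p(7) = ⊕ of these = min[0, 12, 12] = 0.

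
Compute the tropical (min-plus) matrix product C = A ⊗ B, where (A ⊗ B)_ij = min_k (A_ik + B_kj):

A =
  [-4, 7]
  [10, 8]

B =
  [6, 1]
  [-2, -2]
A ⊗ B =
  [2, -3]
  [6, 6]

Apply the min-plus product entry-by-entry:
  C[0][0] = min over k of (A[0][0] + B[0][0] = -4 + 6 = 2, A[0][1] + B[1][0] = 7 + -2 = 5) = 2 (attained at k = 0)
  C[0][1] = min over k of (A[0][0] + B[0][1] = -4 + 1 = -3, A[0][1] + B[1][1] = 7 + -2 = 5) = -3 (attained at k = 0)
  C[1][0] = min over k of (A[1][0] + B[0][0] = 10 + 6 = 16, A[1][1] + B[1][0] = 8 + -2 = 6) = 6 (attained at k = 1)
  C[1][1] = min over k of (A[1][0] + B[0][1] = 10 + 1 = 11, A[1][1] + B[1][1] = 8 + -2 = 6) = 6 (attained at k = 1)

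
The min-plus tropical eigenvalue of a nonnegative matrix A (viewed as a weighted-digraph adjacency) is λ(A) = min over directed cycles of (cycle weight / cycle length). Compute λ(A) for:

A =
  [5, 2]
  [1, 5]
λ(A) = 3/2

Enumerate directed cycles and compute their means (weight / length). Sample:
  cycle 0 → 0: weight = 5, length = 1, mean = 5/1 ≈ 5.000
  cycle 1 → 1: weight = 5, length = 1, mean = 5/1 ≈ 5.000
  cycle 0 → 1 → 0: weight = 3, length = 2, mean = 3/2 ≈ 1.500
  cycle 1 → 0 → 1: weight = 3, length = 2, mean = 3/2 ≈ 1.500
Minimum mean = 1.500, attained e.g. along the cycle 0 → 1 → 0 with weight 3 and length 2. So λ(A) = 3/2 = 3/2.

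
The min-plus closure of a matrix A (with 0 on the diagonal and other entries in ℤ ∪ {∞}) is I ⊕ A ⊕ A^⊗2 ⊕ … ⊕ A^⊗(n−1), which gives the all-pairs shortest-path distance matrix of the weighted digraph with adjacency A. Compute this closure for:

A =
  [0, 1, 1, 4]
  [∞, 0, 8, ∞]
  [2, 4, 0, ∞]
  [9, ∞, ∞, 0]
Closure =
  [0, 1, 1, 4]
  [10, 0, 8, 14]
  [2, 3, 0, 6]
  [9, 10, 10, 0]

This is the Floyd-Warshall all-pairs shortest-path computation. For each intermediate vertex k = 0, 1, …, 3, update dist[i][j] ← min(dist[i][j], dist[i][k] + dist[k][j]). The final matrix gives, for each (i, j), the minimum total weight of any directed path from i to j (possibly empty when i = j).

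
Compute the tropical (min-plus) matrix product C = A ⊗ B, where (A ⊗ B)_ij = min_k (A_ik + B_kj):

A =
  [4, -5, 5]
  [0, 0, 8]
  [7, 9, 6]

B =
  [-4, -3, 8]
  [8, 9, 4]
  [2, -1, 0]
A ⊗ B =
  [0, 1, -1]
  [-4, -3, 4]
  [3, 4, 6]

Apply the min-plus product entry-by-entry:
  C[0][0] = min over k of (A[0][0] + B[0][0] = 4 + -4 = 0, A[0][1] + B[1][0] = -5 + 8 = 3, A[0][2] + B[2][0] = 5 + 2 = 7) = 0 (attained at k = 0)
  C[0][1] = min over k of (A[0][0] + B[0][1] = 4 + -3 = 1, A[0][1] + B[1][1] = -5 + 9 = 4, A[0][2] + B[2][1] = 5 + -1 = 4) = 1 (attained at k = 0)
  C[0][2] = min over k of (A[0][0] + B[0][2] = 4 + 8 = 12, A[0][1] + B[1][2] = -5 + 4 = -1, A[0][2] + B[2][2] = 5 + 0 = 5) = -1 (attained at k = 1)
  C[1][0] = min over k of (A[1][0] + B[0][0] = 0 + -4 = -4, A[1][1] + B[1][0] = 0 + 8 = 8, A[1][2] + B[2][0] = 8 + 2 = 10) = -4 (attained at k = 0)
  C[1][1] = min over k of (A[1][0] + B[0][1] = 0 + -3 = -3, A[1][1] + B[1][1] = 0 + 9 = 9, A[1][2] + B[2][1] = 8 + -1 = 7) = -3 (attained at k = 0)
  C[1][2] = min over k of (A[1][0] + B[0][2] = 0 + 8 = 8, A[1][1] + B[1][2] = 0 + 4 = 4, A[1][2] + B[2][2] = 8 + 0 = 8) = 4 (attained at k = 1)
  C[2][0] = min over k of (A[2][0] + B[0][0] = 7 + -4 = 3, A[2][1] + B[1][0] = 9 + 8 = 17, A[2][2] + B[2][0] = 6 + 2 = 8) = 3 (attained at k = 0)
  C[2][1] = min over k of (A[2][0] + B[0][1] = 7 + -3 = 4, A[2][1] + B[1][1] = 9 + 9 = 18, A[2][2] + B[2][1] = 6 + -1 = 5) = 4 (attained at k = 0)
  C[2][2] = min over k of (A[2][0] + B[0][2] = 7 + 8 = 15, A[2][1] + B[1][2] = 9 + 4 = 13, A[2][2] + B[2][2] = 6 + 0 = 6) = 6 (attained at k = 2)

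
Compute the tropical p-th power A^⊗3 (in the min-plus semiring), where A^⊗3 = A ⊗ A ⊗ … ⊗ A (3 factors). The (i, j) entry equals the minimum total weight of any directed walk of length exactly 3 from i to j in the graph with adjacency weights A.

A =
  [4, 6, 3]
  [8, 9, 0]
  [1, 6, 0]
A^⊗3 =
  [4, 9, 3]
  [1, 6, 0]
  [1, 6, 0]

Each entry (A^⊗3)_ij equals the minimum over all length-3 walks i = v_0 → v_1 → … → v_3 = j of Σ_t A[v_t][v_{t+1}]. For example, for (i, j) = (0, 2) we minimise over 9 possible intermediate vertex sequences; the minimum is 3, attained along the walk 0 → 2 → 2 → 2.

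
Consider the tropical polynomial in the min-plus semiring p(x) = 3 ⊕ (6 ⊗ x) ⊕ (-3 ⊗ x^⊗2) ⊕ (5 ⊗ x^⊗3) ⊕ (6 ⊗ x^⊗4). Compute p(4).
p(4) = 3

A tropical monomial a ⊗ x^⊗i evaluates to a + i · x. Evaluating each term at x = 4:
  Term 0 contributes 3 + 0 · 4 = 3
  Term 1 contributes 6 + 1 · 4 = 10
  Term 2 contributes -3 + 2 · 4 = 5
  Term 3 contributes 5 + 3 · 4 = 17
  Term 4 contributes 6 + 4 · 4 = 22
p(4) = ⊕ of these = min[3, 10, 5, 17, 22] = 3.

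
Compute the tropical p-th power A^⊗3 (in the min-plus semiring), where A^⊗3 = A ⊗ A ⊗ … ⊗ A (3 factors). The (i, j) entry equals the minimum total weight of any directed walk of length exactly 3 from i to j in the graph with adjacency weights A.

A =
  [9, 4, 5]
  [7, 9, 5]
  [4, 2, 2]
A^⊗3 =
  [11, 9, 9]
  [11, 9, 9]
  [8, 6, 6]

Each entry (A^⊗3)_ij equals the minimum over all length-3 walks i = v_0 → v_1 → … → v_3 = j of Σ_t A[v_t][v_{t+1}]. For example, for (i, j) = (0, 2) we minimise over 9 possible intermediate vertex sequences; the minimum is 9, attained along the walk 0 → 2 → 2 → 2.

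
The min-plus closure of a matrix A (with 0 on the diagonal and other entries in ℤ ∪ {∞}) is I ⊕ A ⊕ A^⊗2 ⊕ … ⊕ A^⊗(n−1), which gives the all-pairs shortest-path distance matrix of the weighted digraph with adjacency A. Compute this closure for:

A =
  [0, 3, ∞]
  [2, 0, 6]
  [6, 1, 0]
Closure =
  [0, 3, 9]
  [2, 0, 6]
  [3, 1, 0]

This is the Floyd-Warshall all-pairs shortest-path computation. For each intermediate vertex k = 0, 1, …, 2, update dist[i][j] ← min(dist[i][j], dist[i][k] + dist[k][j]). The final matrix gives, for each (i, j), the minimum total weight of any directed path from i to j (possibly empty when i = j).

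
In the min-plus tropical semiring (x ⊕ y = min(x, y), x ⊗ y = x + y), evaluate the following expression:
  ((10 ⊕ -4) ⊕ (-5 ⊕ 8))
((10 ⊕ -4) ⊕ (-5 ⊕ 8)) = -5

Expand innermost to outermost. Recall ⊕ takes the minimum of its arguments and ⊗ takes their sum. Working out the expression ((10 ⊕ -4) ⊕ (-5 ⊕ 8)) gives -5.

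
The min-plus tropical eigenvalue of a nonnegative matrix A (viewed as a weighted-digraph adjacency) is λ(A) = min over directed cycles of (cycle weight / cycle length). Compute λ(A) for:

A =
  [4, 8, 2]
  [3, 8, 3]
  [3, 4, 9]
λ(A) = 5/2

Enumerate directed cycles and compute their means (weight / length). Sample:
  cycle 0 → 0: weight = 4, length = 1, mean = 4/1 ≈ 4.000
  cycle 1 → 1: weight = 8, length = 1, mean = 8/1 ≈ 8.000
  cycle 2 → 2: weight = 9, length = 1, mean = 9/1 ≈ 9.000
  cycle 0 → 1 → 0: weight = 11, length = 2, mean = 11/2 ≈ 5.500
  cycle 0 → 2 → 0: weight = 5, length = 2, mean = 5/2 ≈ 2.500
  cycle 1 → 0 → 1: weight = 11, length = 2, mean = 11/2 ≈ 5.500
Minimum mean = 2.500, attained e.g. along the cycle 0 → 2 → 0 with weight 5 and length 2. So λ(A) = 5/2 = 5/2.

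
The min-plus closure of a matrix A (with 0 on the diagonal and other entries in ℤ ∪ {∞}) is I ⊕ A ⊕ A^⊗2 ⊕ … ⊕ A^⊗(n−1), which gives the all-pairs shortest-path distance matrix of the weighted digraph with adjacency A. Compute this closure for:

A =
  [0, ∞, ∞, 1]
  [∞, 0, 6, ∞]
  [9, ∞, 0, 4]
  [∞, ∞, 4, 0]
Closure =
  [0, ∞, 5, 1]
  [15, 0, 6, 10]
  [9, ∞, 0, 4]
  [13, ∞, 4, 0]

This is the Floyd-Warshall all-pairs shortest-path computation. For each intermediate vertex k = 0, 1, …, 3, update dist[i][j] ← min(dist[i][j], dist[i][k] + dist[k][j]). The final matrix gives, for each (i, j), the minimum total weight of any directed path from i to j (possibly empty when i = j).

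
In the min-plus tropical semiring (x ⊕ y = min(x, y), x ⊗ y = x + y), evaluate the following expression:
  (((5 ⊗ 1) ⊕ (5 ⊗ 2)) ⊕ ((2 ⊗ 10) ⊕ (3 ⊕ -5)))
(((5 ⊗ 1) ⊕ (5 ⊗ 2)) ⊕ ((2 ⊗ 10) ⊕ (3 ⊕ -5))) = -5

Expand innermost to outermost. Recall ⊕ takes the minimum of its arguments and ⊗ takes their sum. Working out the expression (((5 ⊗ 1) ⊕ (5 ⊗ 2)) ⊕ ((2 ⊗ 10) ⊕ (3 ⊕ -5))) gives -5.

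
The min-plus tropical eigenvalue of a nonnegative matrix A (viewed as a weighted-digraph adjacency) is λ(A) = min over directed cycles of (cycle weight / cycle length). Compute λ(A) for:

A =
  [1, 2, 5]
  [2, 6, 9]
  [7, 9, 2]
λ(A) = 1

Enumerate directed cycles and compute their means (weight / length). Sample:
  cycle 0 → 0: weight = 1, length = 1, mean = 1/1 ≈ 1.000
  cycle 1 → 1: weight = 6, length = 1, mean = 6/1 ≈ 6.000
  cycle 2 → 2: weight = 2, length = 1, mean = 2/1 ≈ 2.000
  cycle 0 → 1 → 0: weight = 4, length = 2, mean = 4/2 ≈ 2.000
  cycle 0 → 2 → 0: weight = 12, length = 2, mean = 12/2 ≈ 6.000
  cycle 1 → 0 → 1: weight = 4, length = 2, mean = 4/2 ≈ 2.000
Minimum mean = 1.000, attained e.g. along the cycle 0 → 0 with weight 1 and length 1. So λ(A) = 1/1 = 1.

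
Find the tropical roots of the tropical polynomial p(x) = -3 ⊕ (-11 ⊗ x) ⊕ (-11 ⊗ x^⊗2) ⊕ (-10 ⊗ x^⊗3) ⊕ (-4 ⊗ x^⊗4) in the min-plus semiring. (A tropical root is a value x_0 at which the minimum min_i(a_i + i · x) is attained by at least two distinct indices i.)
Roots: {-6, -1, 0, 8}

Each tropical root is a break point of the lower envelope of the lines y = a_i + i · x (there are 5 lines, with slopes 0, 1, ..., 4). Only the lines that attain the minimum somewhere contribute to roots; other lines are dominated. Here the surviving (envelope) indices are i = 4, i = 3, i = 2, i = 1, i = 0.
Intersections between consecutive envelope lines give the roots: for adjacent envelope indices i < j the intersection is x = (a_i − a_j) / (j − i). Reading off the sorted break points: {-6, -1, 0, 8}.
Verification: at each break x_0, at least two indices attain the minimum of min_i(a_i + i · x_0).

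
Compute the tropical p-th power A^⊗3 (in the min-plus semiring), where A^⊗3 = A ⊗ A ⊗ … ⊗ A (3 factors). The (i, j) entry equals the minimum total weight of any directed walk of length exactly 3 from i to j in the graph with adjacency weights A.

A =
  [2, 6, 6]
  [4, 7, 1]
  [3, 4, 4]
A^⊗3 =
  [6, 10, 9]
  [6, 9, 6]
  [7, 9, 9]

Each entry (A^⊗3)_ij equals the minimum over all length-3 walks i = v_0 → v_1 → … → v_3 = j of Σ_t A[v_t][v_{t+1}]. For example, for (i, j) = (0, 2) we minimise over 9 possible intermediate vertex sequences; the minimum is 9, attained along the walk 0 → 0 → 1 → 2.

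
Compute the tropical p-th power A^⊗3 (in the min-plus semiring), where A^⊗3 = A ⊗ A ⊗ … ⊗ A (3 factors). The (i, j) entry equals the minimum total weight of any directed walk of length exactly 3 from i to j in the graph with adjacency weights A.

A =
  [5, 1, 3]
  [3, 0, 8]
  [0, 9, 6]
A^⊗3 =
  [4, 1, 6]
  [3, 0, 6]
  [3, 1, 8]

Each entry (A^⊗3)_ij equals the minimum over all length-3 walks i = v_0 → v_1 → … → v_3 = j of Σ_t A[v_t][v_{t+1}]. For example, for (i, j) = (0, 2) we minimise over 9 possible intermediate vertex sequences; the minimum is 6, attained along the walk 0 → 2 → 0 → 2.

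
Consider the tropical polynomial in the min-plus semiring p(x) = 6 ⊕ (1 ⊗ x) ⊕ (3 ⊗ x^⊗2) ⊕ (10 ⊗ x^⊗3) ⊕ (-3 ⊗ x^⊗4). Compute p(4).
p(4) = 5

A tropical monomial a ⊗ x^⊗i evaluates to a + i · x. Evaluating each term at x = 4:
  Term 0 contributes 6 + 0 · 4 = 6
  Term 1 contributes 1 + 1 · 4 = 5
  Term 2 contributes 3 + 2 · 4 = 11
  Term 3 contributes 10 + 3 · 4 = 22
  Term 4 contributes -3 + 4 · 4 = 13
p(4) = ⊕ of these = min[6, 5, 11, 22, 13] = 5.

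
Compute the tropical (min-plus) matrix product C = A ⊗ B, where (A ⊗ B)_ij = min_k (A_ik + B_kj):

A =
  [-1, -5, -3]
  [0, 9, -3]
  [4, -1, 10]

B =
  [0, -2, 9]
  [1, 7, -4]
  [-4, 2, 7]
A ⊗ B =
  [-7, -3, -9]
  [-7, -2, 4]
  [0, 2, -5]

Apply the min-plus product entry-by-entry:
  C[0][0] = min over k of (A[0][0] + B[0][0] = -1 + 0 = -1, A[0][1] + B[1][0] = -5 + 1 = -4, A[0][2] + B[2][0] = -3 + -4 = -7) = -7 (attained at k = 2)
  C[0][1] = min over k of (A[0][0] + B[0][1] = -1 + -2 = -3, A[0][1] + B[1][1] = -5 + 7 = 2, A[0][2] + B[2][1] = -3 + 2 = -1) = -3 (attained at k = 0)
  C[0][2] = min over k of (A[0][0] + B[0][2] = -1 + 9 = 8, A[0][1] + B[1][2] = -5 + -4 = -9, A[0][2] + B[2][2] = -3 + 7 = 4) = -9 (attained at k = 1)
  C[1][0] = min over k of (A[1][0] + B[0][0] = 0 + 0 = 0, A[1][1] + B[1][0] = 9 + 1 = 10, A[1][2] + B[2][0] = -3 + -4 = -7) = -7 (attained at k = 2)
  C[1][1] = min over k of (A[1][0] + B[0][1] = 0 + -2 = -2, A[1][1] + B[1][1] = 9 + 7 = 16, A[1][2] + B[2][1] = -3 + 2 = -1) = -2 (attained at k = 0)
  C[1][2] = min over k of (A[1][0] + B[0][2] = 0 + 9 = 9, A[1][1] + B[1][2] = 9 + -4 = 5, A[1][2] + B[2][2] = -3 + 7 = 4) = 4 (attained at k = 2)
  C[2][0] = min over k of (A[2][0] + B[0][0] = 4 + 0 = 4, A[2][1] + B[1][0] = -1 + 1 = 0, A[2][2] + B[2][0] = 10 + -4 = 6) = 0 (attained at k = 1)
  C[2][1] = min over k of (A[2][0] + B[0][1] = 4 + -2 = 2, A[2][1] + B[1][1] = -1 + 7 = 6, A[2][2] + B[2][1] = 10 + 2 = 12) = 2 (attained at k = 0)
  C[2][2] = min over k of (A[2][0] + B[0][2] = 4 + 9 = 13, A[2][1] + B[1][2] = -1 + -4 = -5, A[2][2] + B[2][2] = 10 + 7 = 17) = -5 (attained at k = 1)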